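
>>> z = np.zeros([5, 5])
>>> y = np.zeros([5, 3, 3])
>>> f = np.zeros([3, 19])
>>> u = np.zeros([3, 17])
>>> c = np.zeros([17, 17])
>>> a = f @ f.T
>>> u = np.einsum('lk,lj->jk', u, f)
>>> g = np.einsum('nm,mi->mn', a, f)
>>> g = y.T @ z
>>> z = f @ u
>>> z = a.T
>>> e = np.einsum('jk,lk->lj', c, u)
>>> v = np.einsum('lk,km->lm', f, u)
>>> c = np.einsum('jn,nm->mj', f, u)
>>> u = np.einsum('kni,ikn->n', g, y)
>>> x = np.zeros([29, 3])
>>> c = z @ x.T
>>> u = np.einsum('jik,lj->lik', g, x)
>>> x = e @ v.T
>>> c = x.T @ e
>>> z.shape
(3, 3)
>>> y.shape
(5, 3, 3)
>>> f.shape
(3, 19)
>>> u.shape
(29, 3, 5)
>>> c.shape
(3, 17)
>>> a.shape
(3, 3)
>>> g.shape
(3, 3, 5)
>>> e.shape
(19, 17)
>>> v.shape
(3, 17)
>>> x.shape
(19, 3)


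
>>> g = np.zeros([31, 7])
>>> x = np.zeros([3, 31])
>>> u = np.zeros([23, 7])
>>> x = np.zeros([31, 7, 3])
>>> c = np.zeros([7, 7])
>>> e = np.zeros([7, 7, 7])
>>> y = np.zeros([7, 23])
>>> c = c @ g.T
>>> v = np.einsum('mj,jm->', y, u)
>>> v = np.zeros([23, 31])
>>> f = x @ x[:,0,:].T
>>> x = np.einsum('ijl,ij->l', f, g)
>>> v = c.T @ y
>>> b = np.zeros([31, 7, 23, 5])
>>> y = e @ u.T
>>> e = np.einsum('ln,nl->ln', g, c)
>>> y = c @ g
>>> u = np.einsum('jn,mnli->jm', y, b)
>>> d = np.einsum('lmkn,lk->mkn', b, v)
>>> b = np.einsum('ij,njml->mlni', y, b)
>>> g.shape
(31, 7)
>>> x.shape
(31,)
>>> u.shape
(7, 31)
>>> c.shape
(7, 31)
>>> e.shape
(31, 7)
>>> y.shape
(7, 7)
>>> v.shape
(31, 23)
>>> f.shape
(31, 7, 31)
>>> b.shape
(23, 5, 31, 7)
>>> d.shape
(7, 23, 5)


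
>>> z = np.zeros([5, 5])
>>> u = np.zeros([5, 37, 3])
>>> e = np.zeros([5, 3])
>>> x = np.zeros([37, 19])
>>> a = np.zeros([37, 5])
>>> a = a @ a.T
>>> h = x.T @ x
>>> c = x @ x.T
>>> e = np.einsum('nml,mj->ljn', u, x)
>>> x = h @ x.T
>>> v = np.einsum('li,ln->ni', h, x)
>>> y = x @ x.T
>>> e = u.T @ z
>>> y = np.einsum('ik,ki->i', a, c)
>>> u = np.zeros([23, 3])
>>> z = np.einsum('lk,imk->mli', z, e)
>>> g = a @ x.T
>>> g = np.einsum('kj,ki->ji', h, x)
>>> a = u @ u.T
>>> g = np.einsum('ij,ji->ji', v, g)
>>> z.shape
(37, 5, 3)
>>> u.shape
(23, 3)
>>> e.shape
(3, 37, 5)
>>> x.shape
(19, 37)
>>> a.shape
(23, 23)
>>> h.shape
(19, 19)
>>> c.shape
(37, 37)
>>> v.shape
(37, 19)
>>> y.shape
(37,)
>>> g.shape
(19, 37)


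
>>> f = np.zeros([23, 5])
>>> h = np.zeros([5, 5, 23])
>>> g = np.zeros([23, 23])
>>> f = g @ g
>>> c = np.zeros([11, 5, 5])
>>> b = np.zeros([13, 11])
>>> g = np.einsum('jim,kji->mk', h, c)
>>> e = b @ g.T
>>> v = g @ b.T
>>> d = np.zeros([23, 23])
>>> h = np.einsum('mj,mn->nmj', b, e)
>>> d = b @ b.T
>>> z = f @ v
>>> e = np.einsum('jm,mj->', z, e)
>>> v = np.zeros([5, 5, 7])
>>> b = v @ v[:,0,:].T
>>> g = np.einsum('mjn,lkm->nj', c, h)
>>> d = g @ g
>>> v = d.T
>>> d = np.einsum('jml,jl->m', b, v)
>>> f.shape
(23, 23)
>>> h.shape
(23, 13, 11)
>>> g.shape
(5, 5)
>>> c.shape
(11, 5, 5)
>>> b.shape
(5, 5, 5)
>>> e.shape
()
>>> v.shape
(5, 5)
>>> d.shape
(5,)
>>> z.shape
(23, 13)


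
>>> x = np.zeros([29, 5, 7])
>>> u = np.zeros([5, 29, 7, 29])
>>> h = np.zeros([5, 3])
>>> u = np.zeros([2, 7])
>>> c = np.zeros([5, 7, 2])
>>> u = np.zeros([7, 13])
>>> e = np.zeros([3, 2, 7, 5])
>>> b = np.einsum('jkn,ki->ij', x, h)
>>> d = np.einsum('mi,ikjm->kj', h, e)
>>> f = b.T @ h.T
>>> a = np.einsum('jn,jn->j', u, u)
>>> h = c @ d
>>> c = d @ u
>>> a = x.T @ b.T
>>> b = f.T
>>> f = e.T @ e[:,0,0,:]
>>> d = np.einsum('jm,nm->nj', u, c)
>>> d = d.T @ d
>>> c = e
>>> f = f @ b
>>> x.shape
(29, 5, 7)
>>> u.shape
(7, 13)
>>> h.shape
(5, 7, 7)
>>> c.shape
(3, 2, 7, 5)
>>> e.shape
(3, 2, 7, 5)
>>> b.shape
(5, 29)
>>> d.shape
(7, 7)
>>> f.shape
(5, 7, 2, 29)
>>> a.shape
(7, 5, 3)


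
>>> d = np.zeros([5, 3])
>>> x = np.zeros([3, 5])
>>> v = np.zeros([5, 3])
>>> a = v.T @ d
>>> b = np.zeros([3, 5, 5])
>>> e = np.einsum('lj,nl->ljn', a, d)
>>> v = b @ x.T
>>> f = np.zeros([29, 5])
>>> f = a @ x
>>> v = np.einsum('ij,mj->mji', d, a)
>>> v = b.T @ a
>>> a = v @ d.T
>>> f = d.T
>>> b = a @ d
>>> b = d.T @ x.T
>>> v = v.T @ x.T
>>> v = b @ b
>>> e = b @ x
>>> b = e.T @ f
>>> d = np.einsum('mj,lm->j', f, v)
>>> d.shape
(5,)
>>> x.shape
(3, 5)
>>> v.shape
(3, 3)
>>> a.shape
(5, 5, 5)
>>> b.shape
(5, 5)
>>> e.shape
(3, 5)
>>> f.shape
(3, 5)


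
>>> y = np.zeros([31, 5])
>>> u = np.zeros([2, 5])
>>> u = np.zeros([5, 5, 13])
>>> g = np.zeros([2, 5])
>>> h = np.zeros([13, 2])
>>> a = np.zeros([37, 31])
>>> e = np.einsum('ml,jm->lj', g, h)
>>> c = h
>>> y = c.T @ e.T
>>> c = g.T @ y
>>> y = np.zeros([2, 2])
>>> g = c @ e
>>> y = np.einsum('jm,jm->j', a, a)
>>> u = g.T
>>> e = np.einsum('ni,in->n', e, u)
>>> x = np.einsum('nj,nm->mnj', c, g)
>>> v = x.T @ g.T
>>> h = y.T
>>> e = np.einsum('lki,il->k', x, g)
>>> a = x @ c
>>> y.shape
(37,)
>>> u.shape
(13, 5)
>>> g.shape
(5, 13)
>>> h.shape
(37,)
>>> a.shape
(13, 5, 5)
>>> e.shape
(5,)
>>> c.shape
(5, 5)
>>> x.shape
(13, 5, 5)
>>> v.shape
(5, 5, 5)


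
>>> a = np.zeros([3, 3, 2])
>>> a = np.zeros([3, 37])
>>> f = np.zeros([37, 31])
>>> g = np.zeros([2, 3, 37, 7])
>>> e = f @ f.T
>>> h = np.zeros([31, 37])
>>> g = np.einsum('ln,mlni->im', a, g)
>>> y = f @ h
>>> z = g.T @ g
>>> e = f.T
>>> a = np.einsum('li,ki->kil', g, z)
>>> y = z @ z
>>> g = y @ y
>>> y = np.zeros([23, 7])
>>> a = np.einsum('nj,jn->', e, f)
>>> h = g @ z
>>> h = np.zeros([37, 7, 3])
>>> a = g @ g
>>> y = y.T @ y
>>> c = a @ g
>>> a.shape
(2, 2)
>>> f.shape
(37, 31)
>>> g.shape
(2, 2)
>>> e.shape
(31, 37)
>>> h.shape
(37, 7, 3)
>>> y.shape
(7, 7)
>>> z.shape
(2, 2)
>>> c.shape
(2, 2)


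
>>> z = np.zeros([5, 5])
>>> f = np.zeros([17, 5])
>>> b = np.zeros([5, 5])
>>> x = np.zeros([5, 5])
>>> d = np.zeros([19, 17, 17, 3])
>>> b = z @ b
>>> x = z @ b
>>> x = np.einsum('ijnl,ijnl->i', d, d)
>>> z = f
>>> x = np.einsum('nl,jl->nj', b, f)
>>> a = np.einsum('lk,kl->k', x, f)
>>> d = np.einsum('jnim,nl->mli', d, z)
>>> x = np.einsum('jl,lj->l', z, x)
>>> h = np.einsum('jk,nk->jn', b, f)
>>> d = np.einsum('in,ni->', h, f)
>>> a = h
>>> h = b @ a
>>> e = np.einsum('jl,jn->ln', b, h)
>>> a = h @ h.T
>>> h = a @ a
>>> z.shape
(17, 5)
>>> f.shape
(17, 5)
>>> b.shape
(5, 5)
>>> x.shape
(5,)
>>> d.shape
()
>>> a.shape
(5, 5)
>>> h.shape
(5, 5)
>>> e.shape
(5, 17)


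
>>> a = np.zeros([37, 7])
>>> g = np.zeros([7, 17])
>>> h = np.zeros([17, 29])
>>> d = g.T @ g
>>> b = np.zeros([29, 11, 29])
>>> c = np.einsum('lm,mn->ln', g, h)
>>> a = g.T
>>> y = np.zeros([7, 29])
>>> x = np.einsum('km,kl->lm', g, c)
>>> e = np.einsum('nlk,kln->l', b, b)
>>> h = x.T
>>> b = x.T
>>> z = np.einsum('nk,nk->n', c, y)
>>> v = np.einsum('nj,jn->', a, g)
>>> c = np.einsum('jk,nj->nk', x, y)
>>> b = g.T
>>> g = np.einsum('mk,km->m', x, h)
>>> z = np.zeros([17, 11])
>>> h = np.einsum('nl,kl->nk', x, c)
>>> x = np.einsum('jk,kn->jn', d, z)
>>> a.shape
(17, 7)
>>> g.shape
(29,)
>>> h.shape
(29, 7)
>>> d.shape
(17, 17)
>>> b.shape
(17, 7)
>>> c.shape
(7, 17)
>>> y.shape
(7, 29)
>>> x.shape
(17, 11)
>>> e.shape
(11,)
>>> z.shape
(17, 11)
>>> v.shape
()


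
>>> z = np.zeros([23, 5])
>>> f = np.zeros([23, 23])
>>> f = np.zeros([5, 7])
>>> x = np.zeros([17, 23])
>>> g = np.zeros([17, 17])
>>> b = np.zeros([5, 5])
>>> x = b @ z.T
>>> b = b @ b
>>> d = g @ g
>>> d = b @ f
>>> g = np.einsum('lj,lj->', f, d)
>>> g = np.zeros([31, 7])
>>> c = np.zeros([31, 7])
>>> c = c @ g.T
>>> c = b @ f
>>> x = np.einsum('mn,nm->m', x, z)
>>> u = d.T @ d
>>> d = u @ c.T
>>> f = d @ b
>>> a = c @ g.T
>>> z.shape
(23, 5)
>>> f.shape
(7, 5)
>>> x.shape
(5,)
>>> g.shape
(31, 7)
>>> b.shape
(5, 5)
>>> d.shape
(7, 5)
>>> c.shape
(5, 7)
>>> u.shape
(7, 7)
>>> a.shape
(5, 31)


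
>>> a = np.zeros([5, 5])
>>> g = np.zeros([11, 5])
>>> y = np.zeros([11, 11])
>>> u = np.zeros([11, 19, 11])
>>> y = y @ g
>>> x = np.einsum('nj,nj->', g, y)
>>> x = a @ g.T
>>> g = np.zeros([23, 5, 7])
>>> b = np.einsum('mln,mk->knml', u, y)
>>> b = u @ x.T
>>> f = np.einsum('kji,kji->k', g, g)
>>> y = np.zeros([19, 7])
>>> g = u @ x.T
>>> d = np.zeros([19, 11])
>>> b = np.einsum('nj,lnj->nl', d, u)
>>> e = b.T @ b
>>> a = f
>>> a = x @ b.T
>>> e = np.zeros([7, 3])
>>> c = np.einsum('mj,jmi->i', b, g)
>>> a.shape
(5, 19)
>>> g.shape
(11, 19, 5)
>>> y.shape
(19, 7)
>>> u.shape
(11, 19, 11)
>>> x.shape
(5, 11)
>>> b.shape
(19, 11)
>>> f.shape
(23,)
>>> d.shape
(19, 11)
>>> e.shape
(7, 3)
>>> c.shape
(5,)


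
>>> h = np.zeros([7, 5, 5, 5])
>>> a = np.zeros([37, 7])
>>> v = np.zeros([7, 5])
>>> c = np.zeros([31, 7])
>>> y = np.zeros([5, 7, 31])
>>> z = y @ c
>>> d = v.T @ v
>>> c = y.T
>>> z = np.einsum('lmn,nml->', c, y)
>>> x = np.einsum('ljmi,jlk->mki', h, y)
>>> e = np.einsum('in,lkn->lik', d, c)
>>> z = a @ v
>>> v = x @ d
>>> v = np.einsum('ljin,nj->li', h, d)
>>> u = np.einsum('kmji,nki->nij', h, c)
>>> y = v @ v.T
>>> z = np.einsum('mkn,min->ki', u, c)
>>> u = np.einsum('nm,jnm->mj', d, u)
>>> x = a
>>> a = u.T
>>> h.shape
(7, 5, 5, 5)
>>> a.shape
(31, 5)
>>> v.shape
(7, 5)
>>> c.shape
(31, 7, 5)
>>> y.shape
(7, 7)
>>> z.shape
(5, 7)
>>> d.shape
(5, 5)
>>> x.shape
(37, 7)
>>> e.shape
(31, 5, 7)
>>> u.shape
(5, 31)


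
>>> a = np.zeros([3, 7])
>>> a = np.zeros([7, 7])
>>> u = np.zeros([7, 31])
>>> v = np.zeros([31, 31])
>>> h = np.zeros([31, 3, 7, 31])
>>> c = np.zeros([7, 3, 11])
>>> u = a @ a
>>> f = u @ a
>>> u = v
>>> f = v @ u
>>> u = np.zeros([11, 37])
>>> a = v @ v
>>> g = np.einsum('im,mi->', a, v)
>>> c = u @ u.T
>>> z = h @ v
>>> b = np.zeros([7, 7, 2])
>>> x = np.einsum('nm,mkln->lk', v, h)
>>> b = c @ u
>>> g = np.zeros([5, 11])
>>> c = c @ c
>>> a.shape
(31, 31)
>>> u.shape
(11, 37)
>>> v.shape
(31, 31)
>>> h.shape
(31, 3, 7, 31)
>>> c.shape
(11, 11)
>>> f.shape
(31, 31)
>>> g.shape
(5, 11)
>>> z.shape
(31, 3, 7, 31)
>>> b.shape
(11, 37)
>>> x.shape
(7, 3)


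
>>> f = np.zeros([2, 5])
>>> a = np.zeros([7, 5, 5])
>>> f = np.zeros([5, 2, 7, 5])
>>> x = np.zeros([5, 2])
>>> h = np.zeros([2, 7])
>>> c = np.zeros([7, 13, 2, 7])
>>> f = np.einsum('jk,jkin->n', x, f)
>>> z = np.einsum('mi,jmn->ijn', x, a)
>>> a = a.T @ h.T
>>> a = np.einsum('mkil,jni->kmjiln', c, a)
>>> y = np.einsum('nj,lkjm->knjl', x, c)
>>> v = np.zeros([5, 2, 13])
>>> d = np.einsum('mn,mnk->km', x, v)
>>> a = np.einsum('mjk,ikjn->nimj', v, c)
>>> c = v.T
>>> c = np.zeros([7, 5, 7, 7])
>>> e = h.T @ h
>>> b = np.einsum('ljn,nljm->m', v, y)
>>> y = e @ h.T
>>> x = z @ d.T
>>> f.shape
(5,)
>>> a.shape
(7, 7, 5, 2)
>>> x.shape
(2, 7, 13)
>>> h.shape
(2, 7)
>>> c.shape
(7, 5, 7, 7)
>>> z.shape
(2, 7, 5)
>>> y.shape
(7, 2)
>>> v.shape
(5, 2, 13)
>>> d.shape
(13, 5)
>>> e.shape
(7, 7)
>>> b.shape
(7,)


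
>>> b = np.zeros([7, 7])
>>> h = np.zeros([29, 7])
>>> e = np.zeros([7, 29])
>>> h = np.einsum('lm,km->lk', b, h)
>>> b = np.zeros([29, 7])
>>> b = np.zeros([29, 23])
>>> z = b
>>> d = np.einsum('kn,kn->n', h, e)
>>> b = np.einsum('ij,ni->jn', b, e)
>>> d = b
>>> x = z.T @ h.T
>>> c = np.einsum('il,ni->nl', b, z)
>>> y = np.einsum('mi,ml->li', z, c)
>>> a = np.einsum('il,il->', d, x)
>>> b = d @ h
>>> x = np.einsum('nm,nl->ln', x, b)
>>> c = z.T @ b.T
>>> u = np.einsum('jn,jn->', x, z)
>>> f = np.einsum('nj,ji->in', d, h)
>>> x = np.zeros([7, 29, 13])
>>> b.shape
(23, 29)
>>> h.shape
(7, 29)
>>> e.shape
(7, 29)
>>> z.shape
(29, 23)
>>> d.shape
(23, 7)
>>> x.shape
(7, 29, 13)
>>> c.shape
(23, 23)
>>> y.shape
(7, 23)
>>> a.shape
()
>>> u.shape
()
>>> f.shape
(29, 23)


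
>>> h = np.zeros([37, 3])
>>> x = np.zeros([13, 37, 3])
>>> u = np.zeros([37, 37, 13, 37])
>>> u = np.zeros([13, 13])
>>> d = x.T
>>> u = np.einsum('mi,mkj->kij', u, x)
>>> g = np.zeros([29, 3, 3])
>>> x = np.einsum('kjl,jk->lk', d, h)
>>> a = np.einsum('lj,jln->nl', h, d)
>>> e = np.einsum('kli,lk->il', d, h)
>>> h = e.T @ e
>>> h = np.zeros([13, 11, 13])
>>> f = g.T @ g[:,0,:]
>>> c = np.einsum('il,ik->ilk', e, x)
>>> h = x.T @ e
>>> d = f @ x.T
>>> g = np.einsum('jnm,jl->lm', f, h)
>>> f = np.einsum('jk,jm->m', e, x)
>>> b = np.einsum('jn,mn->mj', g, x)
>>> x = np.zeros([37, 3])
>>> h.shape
(3, 37)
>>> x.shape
(37, 3)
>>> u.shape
(37, 13, 3)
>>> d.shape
(3, 3, 13)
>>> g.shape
(37, 3)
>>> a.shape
(13, 37)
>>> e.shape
(13, 37)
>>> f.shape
(3,)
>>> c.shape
(13, 37, 3)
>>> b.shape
(13, 37)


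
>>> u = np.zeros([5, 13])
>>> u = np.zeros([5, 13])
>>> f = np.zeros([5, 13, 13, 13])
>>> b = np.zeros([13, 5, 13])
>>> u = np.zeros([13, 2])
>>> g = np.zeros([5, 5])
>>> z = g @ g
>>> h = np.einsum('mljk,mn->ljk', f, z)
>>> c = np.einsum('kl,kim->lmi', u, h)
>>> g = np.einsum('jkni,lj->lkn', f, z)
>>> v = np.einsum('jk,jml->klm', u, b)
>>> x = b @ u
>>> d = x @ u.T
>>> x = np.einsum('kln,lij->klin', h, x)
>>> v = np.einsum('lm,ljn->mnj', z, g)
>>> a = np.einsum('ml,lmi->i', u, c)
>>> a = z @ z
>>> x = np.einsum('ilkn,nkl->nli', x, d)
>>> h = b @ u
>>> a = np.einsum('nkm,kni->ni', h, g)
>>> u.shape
(13, 2)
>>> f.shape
(5, 13, 13, 13)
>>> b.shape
(13, 5, 13)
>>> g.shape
(5, 13, 13)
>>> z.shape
(5, 5)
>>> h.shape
(13, 5, 2)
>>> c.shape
(2, 13, 13)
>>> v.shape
(5, 13, 13)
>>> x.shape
(13, 13, 13)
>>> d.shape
(13, 5, 13)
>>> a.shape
(13, 13)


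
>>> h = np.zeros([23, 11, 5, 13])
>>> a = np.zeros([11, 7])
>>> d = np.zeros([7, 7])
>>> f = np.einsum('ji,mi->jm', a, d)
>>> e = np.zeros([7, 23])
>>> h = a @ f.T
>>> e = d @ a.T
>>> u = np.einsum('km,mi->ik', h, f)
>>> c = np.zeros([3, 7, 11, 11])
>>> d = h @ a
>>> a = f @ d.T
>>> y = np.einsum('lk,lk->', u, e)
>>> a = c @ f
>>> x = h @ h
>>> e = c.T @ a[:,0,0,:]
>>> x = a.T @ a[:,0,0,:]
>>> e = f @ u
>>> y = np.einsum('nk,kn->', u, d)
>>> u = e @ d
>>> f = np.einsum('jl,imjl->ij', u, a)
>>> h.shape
(11, 11)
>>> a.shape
(3, 7, 11, 7)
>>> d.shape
(11, 7)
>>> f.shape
(3, 11)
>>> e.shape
(11, 11)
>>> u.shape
(11, 7)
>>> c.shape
(3, 7, 11, 11)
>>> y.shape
()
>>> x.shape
(7, 11, 7, 7)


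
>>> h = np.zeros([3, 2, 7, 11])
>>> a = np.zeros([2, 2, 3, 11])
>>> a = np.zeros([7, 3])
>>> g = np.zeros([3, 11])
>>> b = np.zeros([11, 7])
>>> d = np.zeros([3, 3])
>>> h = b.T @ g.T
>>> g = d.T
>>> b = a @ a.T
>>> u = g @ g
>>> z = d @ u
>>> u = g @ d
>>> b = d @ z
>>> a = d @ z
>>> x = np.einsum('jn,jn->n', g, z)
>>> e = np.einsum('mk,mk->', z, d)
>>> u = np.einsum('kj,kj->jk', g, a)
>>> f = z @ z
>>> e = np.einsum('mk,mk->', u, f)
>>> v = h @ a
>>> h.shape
(7, 3)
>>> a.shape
(3, 3)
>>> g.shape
(3, 3)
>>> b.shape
(3, 3)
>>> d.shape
(3, 3)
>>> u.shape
(3, 3)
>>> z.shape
(3, 3)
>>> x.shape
(3,)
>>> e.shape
()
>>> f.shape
(3, 3)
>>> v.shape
(7, 3)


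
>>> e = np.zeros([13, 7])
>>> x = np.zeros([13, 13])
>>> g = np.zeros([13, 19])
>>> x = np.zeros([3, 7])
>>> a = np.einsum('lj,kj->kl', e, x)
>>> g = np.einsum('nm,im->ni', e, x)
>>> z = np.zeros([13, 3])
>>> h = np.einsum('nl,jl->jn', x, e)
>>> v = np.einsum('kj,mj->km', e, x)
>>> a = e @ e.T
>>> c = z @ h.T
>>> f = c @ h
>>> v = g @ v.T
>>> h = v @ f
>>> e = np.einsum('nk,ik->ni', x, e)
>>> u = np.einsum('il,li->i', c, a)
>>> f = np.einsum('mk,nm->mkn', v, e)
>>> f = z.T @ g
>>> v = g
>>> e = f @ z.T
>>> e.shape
(3, 13)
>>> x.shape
(3, 7)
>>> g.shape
(13, 3)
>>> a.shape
(13, 13)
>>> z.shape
(13, 3)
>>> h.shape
(13, 3)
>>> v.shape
(13, 3)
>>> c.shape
(13, 13)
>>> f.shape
(3, 3)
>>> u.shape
(13,)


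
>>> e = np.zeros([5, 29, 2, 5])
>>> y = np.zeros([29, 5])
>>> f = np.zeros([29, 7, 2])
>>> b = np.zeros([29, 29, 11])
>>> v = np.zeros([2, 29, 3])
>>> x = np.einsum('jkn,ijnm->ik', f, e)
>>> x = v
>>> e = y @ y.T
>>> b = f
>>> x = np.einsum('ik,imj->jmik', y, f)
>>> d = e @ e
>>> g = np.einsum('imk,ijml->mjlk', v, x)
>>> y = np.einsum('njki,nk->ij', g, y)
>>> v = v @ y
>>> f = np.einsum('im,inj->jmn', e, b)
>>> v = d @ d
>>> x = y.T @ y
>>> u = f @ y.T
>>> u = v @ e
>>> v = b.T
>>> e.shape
(29, 29)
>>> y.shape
(3, 7)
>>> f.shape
(2, 29, 7)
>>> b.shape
(29, 7, 2)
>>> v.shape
(2, 7, 29)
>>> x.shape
(7, 7)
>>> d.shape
(29, 29)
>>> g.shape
(29, 7, 5, 3)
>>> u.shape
(29, 29)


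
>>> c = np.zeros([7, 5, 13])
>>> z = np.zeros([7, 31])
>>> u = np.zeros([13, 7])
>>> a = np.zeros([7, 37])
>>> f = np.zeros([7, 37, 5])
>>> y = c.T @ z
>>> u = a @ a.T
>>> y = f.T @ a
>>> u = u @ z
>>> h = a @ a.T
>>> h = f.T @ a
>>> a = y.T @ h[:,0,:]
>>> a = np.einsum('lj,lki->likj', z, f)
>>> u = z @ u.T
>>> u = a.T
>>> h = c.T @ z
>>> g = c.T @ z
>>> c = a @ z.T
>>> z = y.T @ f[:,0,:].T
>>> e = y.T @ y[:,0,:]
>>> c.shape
(7, 5, 37, 7)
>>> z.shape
(37, 37, 7)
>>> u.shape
(31, 37, 5, 7)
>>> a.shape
(7, 5, 37, 31)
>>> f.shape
(7, 37, 5)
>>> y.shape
(5, 37, 37)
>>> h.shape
(13, 5, 31)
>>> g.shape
(13, 5, 31)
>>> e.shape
(37, 37, 37)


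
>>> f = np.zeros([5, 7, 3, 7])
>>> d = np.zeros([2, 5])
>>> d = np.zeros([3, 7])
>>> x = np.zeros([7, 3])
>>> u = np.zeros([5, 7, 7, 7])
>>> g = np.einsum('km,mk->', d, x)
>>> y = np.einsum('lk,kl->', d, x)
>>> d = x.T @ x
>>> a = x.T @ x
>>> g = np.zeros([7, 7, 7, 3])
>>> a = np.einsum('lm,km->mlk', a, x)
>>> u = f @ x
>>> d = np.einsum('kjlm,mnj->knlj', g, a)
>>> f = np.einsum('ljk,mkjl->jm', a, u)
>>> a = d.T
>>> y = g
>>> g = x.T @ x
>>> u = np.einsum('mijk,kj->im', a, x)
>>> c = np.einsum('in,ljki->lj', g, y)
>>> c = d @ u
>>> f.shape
(3, 5)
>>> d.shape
(7, 3, 7, 7)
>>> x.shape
(7, 3)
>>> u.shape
(7, 7)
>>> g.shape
(3, 3)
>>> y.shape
(7, 7, 7, 3)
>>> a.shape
(7, 7, 3, 7)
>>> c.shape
(7, 3, 7, 7)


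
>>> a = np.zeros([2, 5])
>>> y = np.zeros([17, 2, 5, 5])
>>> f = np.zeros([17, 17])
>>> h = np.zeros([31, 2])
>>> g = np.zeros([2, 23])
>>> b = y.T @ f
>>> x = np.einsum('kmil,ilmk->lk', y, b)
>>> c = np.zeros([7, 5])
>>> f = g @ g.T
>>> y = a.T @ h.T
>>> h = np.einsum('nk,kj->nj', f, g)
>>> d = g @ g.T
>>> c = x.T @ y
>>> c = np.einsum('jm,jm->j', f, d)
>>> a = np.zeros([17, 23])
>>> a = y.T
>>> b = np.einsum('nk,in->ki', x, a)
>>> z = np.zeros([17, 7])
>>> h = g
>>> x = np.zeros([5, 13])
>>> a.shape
(31, 5)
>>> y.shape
(5, 31)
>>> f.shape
(2, 2)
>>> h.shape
(2, 23)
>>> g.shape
(2, 23)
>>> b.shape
(17, 31)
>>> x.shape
(5, 13)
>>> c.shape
(2,)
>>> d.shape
(2, 2)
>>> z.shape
(17, 7)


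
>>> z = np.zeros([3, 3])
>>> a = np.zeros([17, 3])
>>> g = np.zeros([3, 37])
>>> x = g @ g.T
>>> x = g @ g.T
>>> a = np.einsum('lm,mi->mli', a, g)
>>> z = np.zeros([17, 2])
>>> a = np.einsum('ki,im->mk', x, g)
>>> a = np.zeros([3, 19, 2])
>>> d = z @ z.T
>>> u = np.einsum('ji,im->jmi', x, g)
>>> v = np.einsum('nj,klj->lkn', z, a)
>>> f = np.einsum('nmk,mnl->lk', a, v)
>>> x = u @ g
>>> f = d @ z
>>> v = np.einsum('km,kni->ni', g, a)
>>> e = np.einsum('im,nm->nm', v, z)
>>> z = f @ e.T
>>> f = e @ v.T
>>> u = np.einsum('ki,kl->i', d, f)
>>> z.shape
(17, 17)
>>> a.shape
(3, 19, 2)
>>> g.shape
(3, 37)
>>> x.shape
(3, 37, 37)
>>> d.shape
(17, 17)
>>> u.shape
(17,)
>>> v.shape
(19, 2)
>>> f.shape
(17, 19)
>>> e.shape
(17, 2)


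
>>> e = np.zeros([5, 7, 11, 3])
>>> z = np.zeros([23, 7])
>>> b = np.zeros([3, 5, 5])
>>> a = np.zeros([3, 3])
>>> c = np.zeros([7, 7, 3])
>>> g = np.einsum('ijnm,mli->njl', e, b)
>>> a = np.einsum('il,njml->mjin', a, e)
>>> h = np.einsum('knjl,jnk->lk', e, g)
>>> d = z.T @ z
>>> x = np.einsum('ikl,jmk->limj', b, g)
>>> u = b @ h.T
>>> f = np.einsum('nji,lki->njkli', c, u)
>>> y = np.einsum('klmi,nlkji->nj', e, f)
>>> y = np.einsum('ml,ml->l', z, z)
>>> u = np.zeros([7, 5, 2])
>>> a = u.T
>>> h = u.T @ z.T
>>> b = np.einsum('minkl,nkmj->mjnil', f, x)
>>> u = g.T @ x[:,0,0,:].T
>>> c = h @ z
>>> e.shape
(5, 7, 11, 3)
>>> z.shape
(23, 7)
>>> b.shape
(7, 11, 5, 7, 3)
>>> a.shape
(2, 5, 7)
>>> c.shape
(2, 5, 7)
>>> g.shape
(11, 7, 5)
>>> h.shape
(2, 5, 23)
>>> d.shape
(7, 7)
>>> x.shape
(5, 3, 7, 11)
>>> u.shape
(5, 7, 5)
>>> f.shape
(7, 7, 5, 3, 3)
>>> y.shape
(7,)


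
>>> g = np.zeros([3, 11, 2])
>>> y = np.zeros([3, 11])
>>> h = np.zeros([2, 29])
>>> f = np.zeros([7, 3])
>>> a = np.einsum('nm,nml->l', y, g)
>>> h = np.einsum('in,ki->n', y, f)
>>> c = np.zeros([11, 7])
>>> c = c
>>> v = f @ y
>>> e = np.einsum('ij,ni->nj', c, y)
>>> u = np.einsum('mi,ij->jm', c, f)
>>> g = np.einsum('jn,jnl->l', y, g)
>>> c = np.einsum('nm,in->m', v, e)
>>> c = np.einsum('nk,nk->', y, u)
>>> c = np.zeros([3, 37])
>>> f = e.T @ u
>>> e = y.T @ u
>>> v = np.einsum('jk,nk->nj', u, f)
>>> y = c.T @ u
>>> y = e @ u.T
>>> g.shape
(2,)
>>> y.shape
(11, 3)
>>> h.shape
(11,)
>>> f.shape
(7, 11)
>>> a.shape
(2,)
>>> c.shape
(3, 37)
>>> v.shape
(7, 3)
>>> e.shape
(11, 11)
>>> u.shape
(3, 11)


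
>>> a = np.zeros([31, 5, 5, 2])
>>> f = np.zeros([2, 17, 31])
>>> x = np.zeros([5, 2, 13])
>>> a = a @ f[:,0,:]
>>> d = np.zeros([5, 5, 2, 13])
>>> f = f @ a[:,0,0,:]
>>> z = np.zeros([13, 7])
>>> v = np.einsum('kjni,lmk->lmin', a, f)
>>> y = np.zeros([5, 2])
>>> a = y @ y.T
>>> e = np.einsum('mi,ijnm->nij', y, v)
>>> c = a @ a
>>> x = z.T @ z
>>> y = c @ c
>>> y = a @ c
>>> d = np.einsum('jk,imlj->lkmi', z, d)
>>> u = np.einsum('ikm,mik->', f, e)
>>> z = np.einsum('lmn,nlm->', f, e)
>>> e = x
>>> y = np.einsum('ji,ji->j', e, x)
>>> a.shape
(5, 5)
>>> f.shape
(2, 17, 31)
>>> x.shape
(7, 7)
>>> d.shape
(2, 7, 5, 5)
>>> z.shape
()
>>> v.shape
(2, 17, 31, 5)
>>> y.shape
(7,)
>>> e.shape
(7, 7)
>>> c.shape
(5, 5)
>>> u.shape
()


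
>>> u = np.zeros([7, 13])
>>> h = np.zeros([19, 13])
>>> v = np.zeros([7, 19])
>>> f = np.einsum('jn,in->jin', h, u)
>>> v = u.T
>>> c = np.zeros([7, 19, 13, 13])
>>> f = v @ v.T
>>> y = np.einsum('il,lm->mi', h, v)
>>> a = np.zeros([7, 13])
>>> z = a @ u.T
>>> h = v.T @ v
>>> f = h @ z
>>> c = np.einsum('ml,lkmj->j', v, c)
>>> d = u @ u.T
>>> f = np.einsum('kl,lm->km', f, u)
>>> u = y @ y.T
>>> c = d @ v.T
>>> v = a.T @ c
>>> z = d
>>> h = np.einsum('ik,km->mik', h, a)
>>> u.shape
(7, 7)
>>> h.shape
(13, 7, 7)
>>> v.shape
(13, 13)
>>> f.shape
(7, 13)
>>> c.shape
(7, 13)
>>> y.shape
(7, 19)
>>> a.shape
(7, 13)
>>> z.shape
(7, 7)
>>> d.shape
(7, 7)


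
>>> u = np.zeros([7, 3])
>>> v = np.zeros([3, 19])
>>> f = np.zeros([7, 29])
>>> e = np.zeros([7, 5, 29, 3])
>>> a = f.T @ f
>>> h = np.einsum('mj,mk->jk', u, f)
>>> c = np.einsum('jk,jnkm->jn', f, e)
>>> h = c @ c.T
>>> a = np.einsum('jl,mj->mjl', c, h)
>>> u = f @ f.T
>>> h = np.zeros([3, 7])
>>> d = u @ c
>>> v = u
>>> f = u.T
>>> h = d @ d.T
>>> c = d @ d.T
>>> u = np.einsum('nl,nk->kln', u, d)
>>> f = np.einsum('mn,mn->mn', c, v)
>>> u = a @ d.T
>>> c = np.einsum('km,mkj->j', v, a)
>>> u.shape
(7, 7, 7)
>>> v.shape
(7, 7)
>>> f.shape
(7, 7)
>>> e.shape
(7, 5, 29, 3)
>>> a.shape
(7, 7, 5)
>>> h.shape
(7, 7)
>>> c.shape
(5,)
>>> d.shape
(7, 5)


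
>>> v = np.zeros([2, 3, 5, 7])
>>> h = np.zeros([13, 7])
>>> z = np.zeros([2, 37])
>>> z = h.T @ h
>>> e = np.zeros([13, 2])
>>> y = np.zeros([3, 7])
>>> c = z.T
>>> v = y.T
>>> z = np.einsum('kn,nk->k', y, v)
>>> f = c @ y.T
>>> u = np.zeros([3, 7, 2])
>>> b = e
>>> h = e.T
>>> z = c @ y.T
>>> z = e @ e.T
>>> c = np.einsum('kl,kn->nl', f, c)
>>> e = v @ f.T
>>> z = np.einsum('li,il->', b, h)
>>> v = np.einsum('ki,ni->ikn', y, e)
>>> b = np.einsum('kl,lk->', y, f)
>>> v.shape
(7, 3, 7)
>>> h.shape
(2, 13)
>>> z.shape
()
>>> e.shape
(7, 7)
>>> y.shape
(3, 7)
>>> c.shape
(7, 3)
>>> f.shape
(7, 3)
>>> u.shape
(3, 7, 2)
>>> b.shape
()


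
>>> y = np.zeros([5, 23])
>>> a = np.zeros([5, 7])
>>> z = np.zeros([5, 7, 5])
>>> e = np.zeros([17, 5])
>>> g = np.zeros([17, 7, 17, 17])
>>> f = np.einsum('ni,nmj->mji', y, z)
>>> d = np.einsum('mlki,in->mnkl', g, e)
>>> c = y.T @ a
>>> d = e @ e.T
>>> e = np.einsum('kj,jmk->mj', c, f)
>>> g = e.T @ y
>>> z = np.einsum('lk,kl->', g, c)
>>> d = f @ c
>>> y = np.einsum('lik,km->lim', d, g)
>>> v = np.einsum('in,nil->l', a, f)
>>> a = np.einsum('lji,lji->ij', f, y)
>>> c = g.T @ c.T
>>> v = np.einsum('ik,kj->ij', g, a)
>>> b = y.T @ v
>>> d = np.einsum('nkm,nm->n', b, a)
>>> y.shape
(7, 5, 23)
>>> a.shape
(23, 5)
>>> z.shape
()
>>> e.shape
(5, 7)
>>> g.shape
(7, 23)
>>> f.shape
(7, 5, 23)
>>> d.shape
(23,)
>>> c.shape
(23, 23)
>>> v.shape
(7, 5)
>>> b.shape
(23, 5, 5)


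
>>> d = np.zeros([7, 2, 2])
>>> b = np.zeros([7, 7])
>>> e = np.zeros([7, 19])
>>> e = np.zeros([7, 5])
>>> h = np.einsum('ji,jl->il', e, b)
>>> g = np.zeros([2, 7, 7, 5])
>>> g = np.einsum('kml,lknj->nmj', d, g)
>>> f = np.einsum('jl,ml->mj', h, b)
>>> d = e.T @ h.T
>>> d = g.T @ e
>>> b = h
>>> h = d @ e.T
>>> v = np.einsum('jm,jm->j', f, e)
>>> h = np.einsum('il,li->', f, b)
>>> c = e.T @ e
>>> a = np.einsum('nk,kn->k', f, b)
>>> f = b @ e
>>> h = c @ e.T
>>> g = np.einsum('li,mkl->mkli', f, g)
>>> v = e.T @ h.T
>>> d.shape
(5, 2, 5)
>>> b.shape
(5, 7)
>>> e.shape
(7, 5)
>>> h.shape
(5, 7)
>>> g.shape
(7, 2, 5, 5)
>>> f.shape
(5, 5)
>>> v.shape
(5, 5)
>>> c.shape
(5, 5)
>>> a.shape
(5,)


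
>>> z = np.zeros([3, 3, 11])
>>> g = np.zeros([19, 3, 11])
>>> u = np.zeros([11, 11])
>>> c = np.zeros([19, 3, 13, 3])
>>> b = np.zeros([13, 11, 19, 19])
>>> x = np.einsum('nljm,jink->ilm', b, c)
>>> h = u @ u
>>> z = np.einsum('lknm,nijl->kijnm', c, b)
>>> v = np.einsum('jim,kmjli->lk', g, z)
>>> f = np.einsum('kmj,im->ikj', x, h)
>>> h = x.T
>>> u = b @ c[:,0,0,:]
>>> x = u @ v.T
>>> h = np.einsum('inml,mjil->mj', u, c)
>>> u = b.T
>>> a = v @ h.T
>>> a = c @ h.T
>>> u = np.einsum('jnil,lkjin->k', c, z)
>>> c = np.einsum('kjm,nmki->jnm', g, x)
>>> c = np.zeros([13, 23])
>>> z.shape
(3, 11, 19, 13, 3)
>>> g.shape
(19, 3, 11)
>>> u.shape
(11,)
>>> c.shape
(13, 23)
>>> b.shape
(13, 11, 19, 19)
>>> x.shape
(13, 11, 19, 13)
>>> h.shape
(19, 3)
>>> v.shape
(13, 3)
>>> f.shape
(11, 3, 19)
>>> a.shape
(19, 3, 13, 19)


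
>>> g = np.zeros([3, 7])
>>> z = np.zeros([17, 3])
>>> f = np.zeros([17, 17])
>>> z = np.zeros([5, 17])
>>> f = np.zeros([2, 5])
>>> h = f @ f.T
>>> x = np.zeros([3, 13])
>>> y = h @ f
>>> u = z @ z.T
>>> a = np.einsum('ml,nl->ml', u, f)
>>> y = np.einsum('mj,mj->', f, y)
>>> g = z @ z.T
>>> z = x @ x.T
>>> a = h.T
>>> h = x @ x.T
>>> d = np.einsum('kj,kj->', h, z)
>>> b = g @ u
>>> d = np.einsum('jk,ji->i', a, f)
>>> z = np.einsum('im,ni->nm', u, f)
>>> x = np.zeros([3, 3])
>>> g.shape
(5, 5)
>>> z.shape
(2, 5)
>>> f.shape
(2, 5)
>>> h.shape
(3, 3)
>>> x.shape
(3, 3)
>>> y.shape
()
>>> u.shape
(5, 5)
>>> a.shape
(2, 2)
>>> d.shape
(5,)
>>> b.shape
(5, 5)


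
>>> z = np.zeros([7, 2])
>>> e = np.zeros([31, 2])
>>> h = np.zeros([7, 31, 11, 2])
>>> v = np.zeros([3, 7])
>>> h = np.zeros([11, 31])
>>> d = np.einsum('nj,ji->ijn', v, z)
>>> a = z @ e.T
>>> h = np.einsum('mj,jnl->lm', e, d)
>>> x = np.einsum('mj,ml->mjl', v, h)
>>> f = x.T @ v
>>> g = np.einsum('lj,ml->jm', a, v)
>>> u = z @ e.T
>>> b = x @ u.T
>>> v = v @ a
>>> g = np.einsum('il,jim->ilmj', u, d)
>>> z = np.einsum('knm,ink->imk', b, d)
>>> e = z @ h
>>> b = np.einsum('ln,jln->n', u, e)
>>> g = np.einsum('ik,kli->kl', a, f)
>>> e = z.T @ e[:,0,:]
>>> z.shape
(2, 7, 3)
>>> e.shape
(3, 7, 31)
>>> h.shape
(3, 31)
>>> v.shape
(3, 31)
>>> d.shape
(2, 7, 3)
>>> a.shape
(7, 31)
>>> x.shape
(3, 7, 31)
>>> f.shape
(31, 7, 7)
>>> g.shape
(31, 7)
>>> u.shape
(7, 31)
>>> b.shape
(31,)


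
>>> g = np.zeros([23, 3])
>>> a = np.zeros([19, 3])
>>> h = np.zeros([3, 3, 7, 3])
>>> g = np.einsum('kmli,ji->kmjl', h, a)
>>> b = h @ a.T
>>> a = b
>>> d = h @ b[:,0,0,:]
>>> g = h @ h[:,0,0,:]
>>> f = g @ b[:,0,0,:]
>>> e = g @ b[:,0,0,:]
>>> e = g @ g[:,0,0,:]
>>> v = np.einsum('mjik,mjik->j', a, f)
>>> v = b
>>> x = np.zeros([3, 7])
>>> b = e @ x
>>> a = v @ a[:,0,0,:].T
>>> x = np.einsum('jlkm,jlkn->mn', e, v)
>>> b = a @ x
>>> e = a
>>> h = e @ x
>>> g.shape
(3, 3, 7, 3)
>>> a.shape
(3, 3, 7, 3)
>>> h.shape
(3, 3, 7, 19)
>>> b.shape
(3, 3, 7, 19)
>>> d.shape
(3, 3, 7, 19)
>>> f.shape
(3, 3, 7, 19)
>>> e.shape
(3, 3, 7, 3)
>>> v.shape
(3, 3, 7, 19)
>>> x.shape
(3, 19)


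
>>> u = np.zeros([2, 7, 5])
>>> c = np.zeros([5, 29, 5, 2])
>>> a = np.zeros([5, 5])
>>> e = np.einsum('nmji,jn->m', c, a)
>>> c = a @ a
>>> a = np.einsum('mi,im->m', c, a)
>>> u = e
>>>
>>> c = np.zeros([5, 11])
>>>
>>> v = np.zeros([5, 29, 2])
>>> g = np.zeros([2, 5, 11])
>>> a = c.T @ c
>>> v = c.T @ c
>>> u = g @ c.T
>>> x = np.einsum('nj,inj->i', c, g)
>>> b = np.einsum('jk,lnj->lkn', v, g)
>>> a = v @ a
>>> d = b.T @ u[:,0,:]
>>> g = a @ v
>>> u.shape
(2, 5, 5)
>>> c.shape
(5, 11)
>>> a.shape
(11, 11)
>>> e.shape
(29,)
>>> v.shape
(11, 11)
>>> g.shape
(11, 11)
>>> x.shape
(2,)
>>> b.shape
(2, 11, 5)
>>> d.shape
(5, 11, 5)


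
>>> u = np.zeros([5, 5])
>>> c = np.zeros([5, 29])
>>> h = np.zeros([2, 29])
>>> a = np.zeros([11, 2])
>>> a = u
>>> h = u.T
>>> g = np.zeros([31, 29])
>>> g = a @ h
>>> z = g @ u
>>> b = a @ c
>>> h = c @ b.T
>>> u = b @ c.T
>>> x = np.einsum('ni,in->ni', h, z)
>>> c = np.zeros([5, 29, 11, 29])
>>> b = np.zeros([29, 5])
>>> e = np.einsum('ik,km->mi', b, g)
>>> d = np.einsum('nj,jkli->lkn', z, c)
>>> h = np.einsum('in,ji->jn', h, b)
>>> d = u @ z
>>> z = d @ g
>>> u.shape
(5, 5)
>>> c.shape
(5, 29, 11, 29)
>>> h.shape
(29, 5)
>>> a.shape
(5, 5)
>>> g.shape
(5, 5)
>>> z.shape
(5, 5)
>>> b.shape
(29, 5)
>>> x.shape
(5, 5)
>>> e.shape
(5, 29)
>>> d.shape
(5, 5)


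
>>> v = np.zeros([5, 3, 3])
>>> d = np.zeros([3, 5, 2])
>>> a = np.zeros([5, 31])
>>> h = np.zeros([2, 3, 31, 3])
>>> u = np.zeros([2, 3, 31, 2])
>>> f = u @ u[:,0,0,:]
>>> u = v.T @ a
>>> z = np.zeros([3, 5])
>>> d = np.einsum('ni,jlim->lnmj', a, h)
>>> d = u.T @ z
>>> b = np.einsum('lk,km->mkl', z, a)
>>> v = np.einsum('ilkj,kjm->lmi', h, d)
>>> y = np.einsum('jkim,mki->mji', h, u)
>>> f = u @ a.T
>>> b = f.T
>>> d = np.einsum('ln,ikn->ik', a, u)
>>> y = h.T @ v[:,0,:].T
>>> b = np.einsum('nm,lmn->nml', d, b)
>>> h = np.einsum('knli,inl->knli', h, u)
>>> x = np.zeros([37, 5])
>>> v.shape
(3, 5, 2)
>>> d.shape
(3, 3)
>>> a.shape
(5, 31)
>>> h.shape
(2, 3, 31, 3)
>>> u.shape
(3, 3, 31)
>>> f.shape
(3, 3, 5)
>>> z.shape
(3, 5)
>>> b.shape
(3, 3, 5)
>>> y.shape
(3, 31, 3, 3)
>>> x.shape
(37, 5)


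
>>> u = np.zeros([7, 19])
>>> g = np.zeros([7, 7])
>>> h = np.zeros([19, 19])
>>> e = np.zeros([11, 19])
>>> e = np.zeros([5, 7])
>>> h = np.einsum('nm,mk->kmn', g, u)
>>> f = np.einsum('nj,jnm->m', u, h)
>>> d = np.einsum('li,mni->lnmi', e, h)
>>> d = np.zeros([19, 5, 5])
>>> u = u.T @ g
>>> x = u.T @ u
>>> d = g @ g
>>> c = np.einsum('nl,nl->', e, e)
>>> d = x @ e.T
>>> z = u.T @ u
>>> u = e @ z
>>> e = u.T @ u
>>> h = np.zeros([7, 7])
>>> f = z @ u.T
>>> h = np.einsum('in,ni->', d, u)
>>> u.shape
(5, 7)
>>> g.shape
(7, 7)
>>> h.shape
()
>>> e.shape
(7, 7)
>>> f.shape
(7, 5)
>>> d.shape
(7, 5)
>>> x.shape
(7, 7)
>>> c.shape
()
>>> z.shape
(7, 7)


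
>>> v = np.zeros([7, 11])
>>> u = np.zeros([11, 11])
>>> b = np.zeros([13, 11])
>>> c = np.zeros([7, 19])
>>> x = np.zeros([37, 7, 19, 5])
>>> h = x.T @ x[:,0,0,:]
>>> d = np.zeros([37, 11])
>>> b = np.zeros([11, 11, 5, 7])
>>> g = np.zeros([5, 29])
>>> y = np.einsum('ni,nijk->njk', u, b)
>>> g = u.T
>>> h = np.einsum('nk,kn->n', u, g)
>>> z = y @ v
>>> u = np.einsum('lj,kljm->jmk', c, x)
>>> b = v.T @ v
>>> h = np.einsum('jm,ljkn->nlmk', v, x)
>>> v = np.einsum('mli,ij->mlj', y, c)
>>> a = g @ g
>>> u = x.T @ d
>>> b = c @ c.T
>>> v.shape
(11, 5, 19)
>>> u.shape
(5, 19, 7, 11)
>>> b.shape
(7, 7)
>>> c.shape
(7, 19)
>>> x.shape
(37, 7, 19, 5)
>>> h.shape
(5, 37, 11, 19)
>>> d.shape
(37, 11)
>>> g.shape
(11, 11)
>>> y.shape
(11, 5, 7)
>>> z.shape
(11, 5, 11)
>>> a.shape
(11, 11)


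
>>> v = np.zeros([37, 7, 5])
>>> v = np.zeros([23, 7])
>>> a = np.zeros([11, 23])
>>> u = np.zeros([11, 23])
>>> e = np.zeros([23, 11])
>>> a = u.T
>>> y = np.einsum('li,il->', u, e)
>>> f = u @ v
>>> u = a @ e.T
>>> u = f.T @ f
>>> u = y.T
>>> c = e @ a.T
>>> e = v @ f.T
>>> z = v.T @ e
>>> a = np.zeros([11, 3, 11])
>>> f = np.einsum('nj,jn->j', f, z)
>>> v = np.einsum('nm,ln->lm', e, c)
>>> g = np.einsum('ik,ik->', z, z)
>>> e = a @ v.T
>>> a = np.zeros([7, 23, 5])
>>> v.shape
(23, 11)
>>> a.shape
(7, 23, 5)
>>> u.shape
()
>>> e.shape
(11, 3, 23)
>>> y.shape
()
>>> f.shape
(7,)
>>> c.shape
(23, 23)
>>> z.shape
(7, 11)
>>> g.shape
()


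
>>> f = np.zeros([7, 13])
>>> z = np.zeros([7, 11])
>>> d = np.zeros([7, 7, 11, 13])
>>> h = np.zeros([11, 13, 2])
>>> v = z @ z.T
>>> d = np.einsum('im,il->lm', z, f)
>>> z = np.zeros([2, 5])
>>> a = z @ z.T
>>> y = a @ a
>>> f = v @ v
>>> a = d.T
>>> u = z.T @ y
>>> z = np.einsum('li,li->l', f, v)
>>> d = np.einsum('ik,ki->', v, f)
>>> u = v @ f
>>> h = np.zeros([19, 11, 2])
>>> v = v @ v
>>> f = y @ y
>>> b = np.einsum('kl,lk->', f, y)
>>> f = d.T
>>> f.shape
()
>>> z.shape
(7,)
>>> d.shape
()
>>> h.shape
(19, 11, 2)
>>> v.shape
(7, 7)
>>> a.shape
(11, 13)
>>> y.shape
(2, 2)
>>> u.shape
(7, 7)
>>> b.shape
()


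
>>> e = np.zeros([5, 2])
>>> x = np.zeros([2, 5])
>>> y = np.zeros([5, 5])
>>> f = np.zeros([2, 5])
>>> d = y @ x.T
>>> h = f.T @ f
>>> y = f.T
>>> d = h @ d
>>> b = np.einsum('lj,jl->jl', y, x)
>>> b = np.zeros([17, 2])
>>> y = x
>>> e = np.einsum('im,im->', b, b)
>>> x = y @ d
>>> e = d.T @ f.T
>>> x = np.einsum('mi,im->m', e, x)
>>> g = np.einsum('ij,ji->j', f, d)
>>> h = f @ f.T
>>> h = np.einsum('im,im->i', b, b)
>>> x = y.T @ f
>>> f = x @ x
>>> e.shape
(2, 2)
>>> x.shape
(5, 5)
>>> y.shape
(2, 5)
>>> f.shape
(5, 5)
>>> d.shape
(5, 2)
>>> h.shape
(17,)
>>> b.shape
(17, 2)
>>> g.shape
(5,)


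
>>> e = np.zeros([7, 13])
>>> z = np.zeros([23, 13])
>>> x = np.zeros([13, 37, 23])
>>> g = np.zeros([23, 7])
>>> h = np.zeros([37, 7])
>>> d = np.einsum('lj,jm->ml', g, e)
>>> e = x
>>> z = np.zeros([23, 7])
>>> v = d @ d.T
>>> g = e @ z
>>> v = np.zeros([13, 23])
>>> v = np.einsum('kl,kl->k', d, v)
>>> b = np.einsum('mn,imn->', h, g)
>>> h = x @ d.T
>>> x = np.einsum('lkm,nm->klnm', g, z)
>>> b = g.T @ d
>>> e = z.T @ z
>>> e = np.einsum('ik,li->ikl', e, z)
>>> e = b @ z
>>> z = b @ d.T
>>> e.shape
(7, 37, 7)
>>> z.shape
(7, 37, 13)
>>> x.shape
(37, 13, 23, 7)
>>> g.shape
(13, 37, 7)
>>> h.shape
(13, 37, 13)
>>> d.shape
(13, 23)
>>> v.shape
(13,)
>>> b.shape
(7, 37, 23)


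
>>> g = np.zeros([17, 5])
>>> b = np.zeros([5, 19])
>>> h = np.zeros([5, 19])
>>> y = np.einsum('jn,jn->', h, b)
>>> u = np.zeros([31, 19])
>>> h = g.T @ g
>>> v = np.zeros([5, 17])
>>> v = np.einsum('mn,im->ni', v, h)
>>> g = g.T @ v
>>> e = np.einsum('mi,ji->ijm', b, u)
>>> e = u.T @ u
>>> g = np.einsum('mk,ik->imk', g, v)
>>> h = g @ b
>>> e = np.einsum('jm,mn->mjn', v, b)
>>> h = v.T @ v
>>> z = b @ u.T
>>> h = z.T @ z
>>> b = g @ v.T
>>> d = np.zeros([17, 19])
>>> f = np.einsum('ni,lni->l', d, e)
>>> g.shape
(17, 5, 5)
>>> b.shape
(17, 5, 17)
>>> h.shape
(31, 31)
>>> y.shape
()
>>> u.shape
(31, 19)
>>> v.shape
(17, 5)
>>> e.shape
(5, 17, 19)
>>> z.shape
(5, 31)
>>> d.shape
(17, 19)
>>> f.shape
(5,)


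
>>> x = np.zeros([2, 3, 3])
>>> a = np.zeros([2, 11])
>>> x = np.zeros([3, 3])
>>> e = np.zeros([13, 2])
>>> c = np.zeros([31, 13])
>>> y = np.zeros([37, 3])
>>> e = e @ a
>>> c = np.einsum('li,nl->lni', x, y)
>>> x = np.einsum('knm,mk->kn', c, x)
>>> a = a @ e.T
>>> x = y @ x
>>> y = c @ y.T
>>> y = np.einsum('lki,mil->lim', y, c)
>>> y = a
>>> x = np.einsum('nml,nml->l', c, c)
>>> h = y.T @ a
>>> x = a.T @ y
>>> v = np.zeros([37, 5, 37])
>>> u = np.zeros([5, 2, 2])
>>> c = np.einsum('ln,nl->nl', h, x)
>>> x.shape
(13, 13)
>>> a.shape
(2, 13)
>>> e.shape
(13, 11)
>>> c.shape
(13, 13)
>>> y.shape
(2, 13)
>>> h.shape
(13, 13)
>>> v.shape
(37, 5, 37)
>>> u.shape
(5, 2, 2)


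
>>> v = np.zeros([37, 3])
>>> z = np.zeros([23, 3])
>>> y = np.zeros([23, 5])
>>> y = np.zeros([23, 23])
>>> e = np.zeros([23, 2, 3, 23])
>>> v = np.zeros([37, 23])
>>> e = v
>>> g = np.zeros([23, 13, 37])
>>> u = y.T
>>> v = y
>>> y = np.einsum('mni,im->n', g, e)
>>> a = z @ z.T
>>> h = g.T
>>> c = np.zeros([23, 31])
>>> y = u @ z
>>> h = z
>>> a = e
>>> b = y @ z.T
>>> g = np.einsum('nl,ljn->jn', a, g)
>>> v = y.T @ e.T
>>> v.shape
(3, 37)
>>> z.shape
(23, 3)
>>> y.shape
(23, 3)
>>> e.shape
(37, 23)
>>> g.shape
(13, 37)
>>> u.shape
(23, 23)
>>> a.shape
(37, 23)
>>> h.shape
(23, 3)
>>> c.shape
(23, 31)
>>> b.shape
(23, 23)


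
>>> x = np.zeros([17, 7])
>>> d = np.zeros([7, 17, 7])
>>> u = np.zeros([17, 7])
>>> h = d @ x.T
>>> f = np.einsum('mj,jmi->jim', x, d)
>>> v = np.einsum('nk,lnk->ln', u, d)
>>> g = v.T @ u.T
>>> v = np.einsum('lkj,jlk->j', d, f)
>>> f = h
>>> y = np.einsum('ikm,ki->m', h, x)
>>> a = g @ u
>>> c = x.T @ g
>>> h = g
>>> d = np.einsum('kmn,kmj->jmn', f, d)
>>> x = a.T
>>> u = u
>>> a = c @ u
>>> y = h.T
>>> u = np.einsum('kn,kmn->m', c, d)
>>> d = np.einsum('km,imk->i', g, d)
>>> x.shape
(7, 17)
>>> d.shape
(7,)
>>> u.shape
(17,)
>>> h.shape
(17, 17)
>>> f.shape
(7, 17, 17)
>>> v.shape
(7,)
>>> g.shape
(17, 17)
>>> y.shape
(17, 17)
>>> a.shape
(7, 7)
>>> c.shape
(7, 17)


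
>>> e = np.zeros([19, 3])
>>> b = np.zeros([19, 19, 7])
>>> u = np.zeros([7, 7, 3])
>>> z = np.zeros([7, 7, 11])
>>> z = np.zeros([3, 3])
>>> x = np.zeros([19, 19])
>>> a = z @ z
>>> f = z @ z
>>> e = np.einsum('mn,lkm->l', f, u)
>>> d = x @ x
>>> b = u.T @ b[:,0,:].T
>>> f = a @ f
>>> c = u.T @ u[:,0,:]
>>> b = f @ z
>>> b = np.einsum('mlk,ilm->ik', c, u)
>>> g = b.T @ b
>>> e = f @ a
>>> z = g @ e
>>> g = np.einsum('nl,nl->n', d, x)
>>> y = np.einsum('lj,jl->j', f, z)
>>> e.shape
(3, 3)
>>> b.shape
(7, 3)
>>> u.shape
(7, 7, 3)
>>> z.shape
(3, 3)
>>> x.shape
(19, 19)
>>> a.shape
(3, 3)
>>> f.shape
(3, 3)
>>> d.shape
(19, 19)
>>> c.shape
(3, 7, 3)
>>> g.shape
(19,)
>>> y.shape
(3,)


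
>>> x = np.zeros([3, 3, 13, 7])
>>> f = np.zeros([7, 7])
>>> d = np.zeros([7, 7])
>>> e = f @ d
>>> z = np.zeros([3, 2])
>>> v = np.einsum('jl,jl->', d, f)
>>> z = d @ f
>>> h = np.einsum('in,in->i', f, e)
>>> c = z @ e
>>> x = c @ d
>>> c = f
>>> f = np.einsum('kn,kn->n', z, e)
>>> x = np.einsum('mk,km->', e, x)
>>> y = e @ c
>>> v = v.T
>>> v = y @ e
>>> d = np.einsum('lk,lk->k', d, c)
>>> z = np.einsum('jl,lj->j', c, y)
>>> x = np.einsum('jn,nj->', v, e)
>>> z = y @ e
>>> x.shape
()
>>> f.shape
(7,)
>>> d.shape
(7,)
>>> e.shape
(7, 7)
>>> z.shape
(7, 7)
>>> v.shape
(7, 7)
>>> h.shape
(7,)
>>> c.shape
(7, 7)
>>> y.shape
(7, 7)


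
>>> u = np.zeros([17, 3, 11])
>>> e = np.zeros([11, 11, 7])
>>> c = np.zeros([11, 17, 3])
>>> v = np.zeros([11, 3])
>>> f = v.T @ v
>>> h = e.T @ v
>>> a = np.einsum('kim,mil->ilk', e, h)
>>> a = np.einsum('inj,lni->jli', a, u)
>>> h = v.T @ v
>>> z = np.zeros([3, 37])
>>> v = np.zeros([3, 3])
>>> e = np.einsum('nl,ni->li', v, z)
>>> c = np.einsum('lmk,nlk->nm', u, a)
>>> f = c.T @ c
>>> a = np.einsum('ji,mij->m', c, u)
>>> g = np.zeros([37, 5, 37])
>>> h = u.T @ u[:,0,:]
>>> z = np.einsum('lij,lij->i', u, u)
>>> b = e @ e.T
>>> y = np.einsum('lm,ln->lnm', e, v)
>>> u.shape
(17, 3, 11)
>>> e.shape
(3, 37)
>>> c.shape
(11, 3)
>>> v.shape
(3, 3)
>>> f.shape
(3, 3)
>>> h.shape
(11, 3, 11)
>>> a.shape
(17,)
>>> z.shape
(3,)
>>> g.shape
(37, 5, 37)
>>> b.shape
(3, 3)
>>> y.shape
(3, 3, 37)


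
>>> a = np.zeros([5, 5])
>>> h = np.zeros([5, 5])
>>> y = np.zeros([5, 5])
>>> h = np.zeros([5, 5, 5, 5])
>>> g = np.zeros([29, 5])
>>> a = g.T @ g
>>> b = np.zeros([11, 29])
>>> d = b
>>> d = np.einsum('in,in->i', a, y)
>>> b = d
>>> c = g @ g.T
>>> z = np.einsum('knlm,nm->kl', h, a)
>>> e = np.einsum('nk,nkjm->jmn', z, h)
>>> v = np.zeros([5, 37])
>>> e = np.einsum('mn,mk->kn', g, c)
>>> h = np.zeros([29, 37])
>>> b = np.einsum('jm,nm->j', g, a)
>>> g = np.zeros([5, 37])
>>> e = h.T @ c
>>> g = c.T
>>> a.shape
(5, 5)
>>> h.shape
(29, 37)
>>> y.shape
(5, 5)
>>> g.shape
(29, 29)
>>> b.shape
(29,)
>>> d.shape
(5,)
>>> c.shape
(29, 29)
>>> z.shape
(5, 5)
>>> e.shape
(37, 29)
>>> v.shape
(5, 37)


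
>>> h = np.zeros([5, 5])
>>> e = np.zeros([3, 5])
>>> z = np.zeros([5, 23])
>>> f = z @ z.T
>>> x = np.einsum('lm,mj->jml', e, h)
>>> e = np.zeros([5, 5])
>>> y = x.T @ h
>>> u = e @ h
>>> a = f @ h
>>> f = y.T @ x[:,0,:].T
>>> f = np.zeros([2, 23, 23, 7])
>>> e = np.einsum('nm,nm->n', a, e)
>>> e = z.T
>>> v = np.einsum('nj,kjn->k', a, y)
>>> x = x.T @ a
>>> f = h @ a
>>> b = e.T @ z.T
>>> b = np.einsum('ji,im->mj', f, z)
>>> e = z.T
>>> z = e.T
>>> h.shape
(5, 5)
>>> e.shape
(23, 5)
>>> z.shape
(5, 23)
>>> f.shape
(5, 5)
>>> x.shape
(3, 5, 5)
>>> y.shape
(3, 5, 5)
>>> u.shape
(5, 5)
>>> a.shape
(5, 5)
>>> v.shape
(3,)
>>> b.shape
(23, 5)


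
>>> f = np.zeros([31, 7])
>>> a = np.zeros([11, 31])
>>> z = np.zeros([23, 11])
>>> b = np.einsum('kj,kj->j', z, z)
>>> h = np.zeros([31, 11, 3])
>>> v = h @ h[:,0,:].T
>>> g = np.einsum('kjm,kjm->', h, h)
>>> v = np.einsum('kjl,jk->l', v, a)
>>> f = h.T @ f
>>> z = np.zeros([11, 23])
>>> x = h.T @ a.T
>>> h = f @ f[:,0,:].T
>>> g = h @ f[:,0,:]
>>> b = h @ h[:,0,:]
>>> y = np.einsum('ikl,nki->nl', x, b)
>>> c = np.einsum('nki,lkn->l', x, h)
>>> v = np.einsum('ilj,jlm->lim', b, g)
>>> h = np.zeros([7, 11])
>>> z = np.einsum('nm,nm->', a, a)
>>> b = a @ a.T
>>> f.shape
(3, 11, 7)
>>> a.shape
(11, 31)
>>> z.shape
()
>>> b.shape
(11, 11)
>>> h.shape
(7, 11)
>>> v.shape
(11, 3, 7)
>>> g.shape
(3, 11, 7)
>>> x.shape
(3, 11, 11)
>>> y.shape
(3, 11)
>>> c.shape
(3,)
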